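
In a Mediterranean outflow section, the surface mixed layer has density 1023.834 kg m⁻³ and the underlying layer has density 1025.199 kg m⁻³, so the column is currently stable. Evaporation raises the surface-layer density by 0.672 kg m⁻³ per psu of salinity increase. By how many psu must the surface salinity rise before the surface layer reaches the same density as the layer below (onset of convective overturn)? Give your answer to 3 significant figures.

Density deficit of the surface layer: 1025.199 − 1023.834 = 1.365 kg m⁻³.
Required change = 1.365 / 0.672 = 2.03 psu.

2.03 psu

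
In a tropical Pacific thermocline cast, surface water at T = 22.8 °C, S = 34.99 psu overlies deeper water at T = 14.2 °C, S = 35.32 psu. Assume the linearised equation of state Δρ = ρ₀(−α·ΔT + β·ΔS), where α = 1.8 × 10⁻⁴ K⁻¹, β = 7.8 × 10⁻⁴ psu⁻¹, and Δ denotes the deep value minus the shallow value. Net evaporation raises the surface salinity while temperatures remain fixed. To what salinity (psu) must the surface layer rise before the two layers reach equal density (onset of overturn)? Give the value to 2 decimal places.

Neutral buoyancy requires −α(T_deep − T_surf) + β(S_deep − S_surf′) = 0.
S_surf′ = S_deep − (α/β)·ΔT = 35.32 − (1.8 × 10⁻⁴/7.8 × 10⁻⁴)·(-8.6) = 37.3046 psu.
Increase required: 37.3046 − 34.99 = 2.3146 psu.

37.30 psu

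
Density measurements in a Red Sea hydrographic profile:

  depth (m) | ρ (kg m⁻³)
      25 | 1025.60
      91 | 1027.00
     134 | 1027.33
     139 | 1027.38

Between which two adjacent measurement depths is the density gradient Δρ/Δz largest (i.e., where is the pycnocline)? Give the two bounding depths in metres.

25–91 m

Compute the density gradient over each adjacent pair:
  25–91 m: Δρ/Δz = 1.40/66 = 0.021 kg m⁻⁴
  91–134 m: Δρ/Δz = 0.33/43 = 7.7 × 10⁻³ kg m⁻⁴
  134–139 m: Δρ/Δz = 0.05/5 = 0.010 kg m⁻⁴
The largest gradient is in the 25–91 m interval — the pycnocline.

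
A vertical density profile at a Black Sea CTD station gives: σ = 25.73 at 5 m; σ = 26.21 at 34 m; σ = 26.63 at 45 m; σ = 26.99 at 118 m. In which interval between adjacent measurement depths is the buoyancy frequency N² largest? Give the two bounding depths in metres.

34–45 m

Compute the density gradient over each adjacent pair:
  5–34 m: Δρ/Δz = 0.48/29 = 0.017 kg m⁻⁴
  34–45 m: Δρ/Δz = 0.42/11 = 0.038 kg m⁻⁴
  45–118 m: Δρ/Δz = 0.36/73 = 4.9 × 10⁻³ kg m⁻⁴
The largest gradient is in the 34–45 m interval — the pycnocline.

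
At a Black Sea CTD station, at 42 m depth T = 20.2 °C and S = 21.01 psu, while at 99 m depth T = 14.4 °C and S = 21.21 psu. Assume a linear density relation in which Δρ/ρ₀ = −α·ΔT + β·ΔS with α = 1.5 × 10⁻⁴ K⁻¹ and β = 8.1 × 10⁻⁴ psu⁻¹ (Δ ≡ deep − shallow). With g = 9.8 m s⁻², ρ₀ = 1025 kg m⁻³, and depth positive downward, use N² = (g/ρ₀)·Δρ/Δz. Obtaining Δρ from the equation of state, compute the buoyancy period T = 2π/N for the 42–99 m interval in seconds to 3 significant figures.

472 s

ΔT = -5.8 K, ΔS = +0.20 psu (deep − shallow).
Δρ/ρ₀ = −αΔT + βΔS = 8.70 × 10⁻⁴ + 1.62 × 10⁻⁴ = 1.032 × 10⁻³, so Δρ ≈ 1.058 kg m⁻³.
N² = (g/ρ₀)·Δρ/Δz = g·(Δρ/ρ₀)/Δz = 9.8 × 1.032 × 10⁻³ / 57 = 1.7743 × 10⁻⁴ s⁻².
N = √(1.7743 × 10⁻⁴) = 0.013320 rad s⁻¹ → T = 2π/N = 471.71 s ≈ 472 s.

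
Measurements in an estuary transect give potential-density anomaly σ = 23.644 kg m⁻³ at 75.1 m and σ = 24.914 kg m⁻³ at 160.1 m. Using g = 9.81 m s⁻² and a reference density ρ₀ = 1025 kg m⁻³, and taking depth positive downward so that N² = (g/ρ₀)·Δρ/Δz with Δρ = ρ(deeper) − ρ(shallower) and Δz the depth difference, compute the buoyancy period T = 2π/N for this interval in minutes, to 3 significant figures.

8.76 min

Δρ = 1024.914 − 1023.644 = 1.270 kg m⁻³ over Δz = 160.1 − 75.1 = 85 m.
N² = (9.81/1025) × (1.270/85) = 1.4300 × 10⁻⁴ s⁻².
N = √(1.4300 × 10⁻⁴) = 0.011958 rad s⁻¹, so T = 2π/N = 525.44 s = 8.7573 min ≈ 8.76 min.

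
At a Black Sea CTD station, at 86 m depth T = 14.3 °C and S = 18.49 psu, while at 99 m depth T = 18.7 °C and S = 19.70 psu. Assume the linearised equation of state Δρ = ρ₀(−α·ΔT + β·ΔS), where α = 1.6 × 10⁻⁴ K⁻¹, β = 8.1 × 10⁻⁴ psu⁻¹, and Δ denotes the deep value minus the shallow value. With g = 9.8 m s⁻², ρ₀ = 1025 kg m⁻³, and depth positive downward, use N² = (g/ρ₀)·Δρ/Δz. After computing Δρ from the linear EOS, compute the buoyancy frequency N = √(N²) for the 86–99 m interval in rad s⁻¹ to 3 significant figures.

0.0144 rad s⁻¹

ΔT = +4.4 K, ΔS = +1.21 psu (deep − shallow).
Δρ/ρ₀ = −αΔT + βΔS = -7.04 × 10⁻⁴ + 9.801 × 10⁻⁴ = 2.761 × 10⁻⁴, so Δρ ≈ 0.2830 kg m⁻³.
N² = (g/ρ₀)·Δρ/Δz = g·(Δρ/ρ₀)/Δz = 9.8 × 2.761 × 10⁻⁴ / 13 = 2.0814 × 10⁻⁴ s⁻².
N = √(2.0814 × 10⁻⁴) = 0.014427 rad s⁻¹ ≈ 0.0144 rad s⁻¹.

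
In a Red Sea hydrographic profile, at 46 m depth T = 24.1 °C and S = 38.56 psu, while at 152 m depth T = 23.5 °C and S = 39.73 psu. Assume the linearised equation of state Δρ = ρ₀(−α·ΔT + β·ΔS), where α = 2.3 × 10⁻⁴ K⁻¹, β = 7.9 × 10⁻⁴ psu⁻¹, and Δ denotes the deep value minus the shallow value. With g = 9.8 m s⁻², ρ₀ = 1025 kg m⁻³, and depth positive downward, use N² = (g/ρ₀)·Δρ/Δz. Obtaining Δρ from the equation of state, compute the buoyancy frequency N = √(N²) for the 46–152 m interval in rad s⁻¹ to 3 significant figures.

ΔT = -0.6 K, ΔS = +1.17 psu (deep − shallow).
Δρ/ρ₀ = −αΔT + βΔS = 1.38 × 10⁻⁴ + 9.243 × 10⁻⁴ = 1.0623 × 10⁻³, so Δρ ≈ 1.089 kg m⁻³.
N² = (g/ρ₀)·Δρ/Δz = g·(Δρ/ρ₀)/Δz = 9.8 × 1.0623 × 10⁻³ / 106 = 9.8213 × 10⁻⁵ s⁻².
N = √(9.8213 × 10⁻⁵) = 9.9102 × 10⁻³ rad s⁻¹ ≈ 9.91 × 10⁻³ rad s⁻¹.

9.91 × 10⁻³ rad s⁻¹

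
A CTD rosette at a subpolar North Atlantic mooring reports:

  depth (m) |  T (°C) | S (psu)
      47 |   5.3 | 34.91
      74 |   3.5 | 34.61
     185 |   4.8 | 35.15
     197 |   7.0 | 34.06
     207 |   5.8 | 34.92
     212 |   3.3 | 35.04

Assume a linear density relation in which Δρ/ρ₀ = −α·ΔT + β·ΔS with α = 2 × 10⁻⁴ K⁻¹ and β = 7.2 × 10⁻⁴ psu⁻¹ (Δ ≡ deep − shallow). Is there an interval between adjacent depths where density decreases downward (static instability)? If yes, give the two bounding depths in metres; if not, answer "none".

Evaluate Δρ/ρ₀ = −αΔT + βΔS across each adjacent pair:
  47–74 m: −αΔT+βΔS = −(2 × 10⁻⁴)(-1.8)+(7.2 × 10⁻⁴)(-0.30) = 1.4 × 10⁻⁴ → stable
  74–185 m: −αΔT+βΔS = −(2 × 10⁻⁴)(+1.3)+(7.2 × 10⁻⁴)(+0.54) = 1.3 × 10⁻⁴ → stable
  185–197 m: −αΔT+βΔS = −(2 × 10⁻⁴)(+2.2)+(7.2 × 10⁻⁴)(-1.09) = -1.2 × 10⁻³ → UNSTABLE
  197–207 m: −αΔT+βΔS = −(2 × 10⁻⁴)(-1.2)+(7.2 × 10⁻⁴)(+0.86) = 8.6 × 10⁻⁴ → stable
  207–212 m: −αΔT+βΔS = −(2 × 10⁻⁴)(-2.5)+(7.2 × 10⁻⁴)(+0.12) = 5.9 × 10⁻⁴ → stable
The 185–197 m interval has Δρ < 0: lighter water underlies denser water.

185–197 m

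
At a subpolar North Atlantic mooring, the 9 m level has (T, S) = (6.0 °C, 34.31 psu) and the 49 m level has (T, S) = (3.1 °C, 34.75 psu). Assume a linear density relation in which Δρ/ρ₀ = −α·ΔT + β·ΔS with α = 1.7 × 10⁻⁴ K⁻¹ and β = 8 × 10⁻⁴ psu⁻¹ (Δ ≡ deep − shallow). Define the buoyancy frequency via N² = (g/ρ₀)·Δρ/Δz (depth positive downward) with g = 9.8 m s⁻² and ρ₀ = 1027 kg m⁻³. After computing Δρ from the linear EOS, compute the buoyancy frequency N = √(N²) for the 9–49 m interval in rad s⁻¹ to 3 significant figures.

0.0144 rad s⁻¹

ΔT = -2.9 K, ΔS = +0.44 psu (deep − shallow).
Δρ/ρ₀ = −αΔT + βΔS = 4.93 × 10⁻⁴ + 3.52 × 10⁻⁴ = 8.45 × 10⁻⁴, so Δρ ≈ 0.8678 kg m⁻³.
N² = (g/ρ₀)·Δρ/Δz = g·(Δρ/ρ₀)/Δz = 9.8 × 8.45 × 10⁻⁴ / 40 = 2.0703 × 10⁻⁴ s⁻².
N = √(2.0703 × 10⁻⁴) = 0.014389 rad s⁻¹ ≈ 0.0144 rad s⁻¹.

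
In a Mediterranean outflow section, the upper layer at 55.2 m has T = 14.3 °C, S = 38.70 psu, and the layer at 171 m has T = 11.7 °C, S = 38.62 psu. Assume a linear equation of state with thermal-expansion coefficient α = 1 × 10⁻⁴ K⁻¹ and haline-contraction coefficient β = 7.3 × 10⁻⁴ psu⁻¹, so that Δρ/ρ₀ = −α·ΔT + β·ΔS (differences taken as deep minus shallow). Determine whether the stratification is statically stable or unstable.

ΔT = 11.7 − 14.3 = -2.6 K and ΔS = 38.62 − 38.70 = -0.08 psu (deep − shallow).
−αΔT = 2.60 × 10⁻⁴; βΔS = -5.84 × 10⁻⁵; sum Δρ/ρ₀ = 2.016 × 10⁻⁴.
Δρ/ρ₀ > 0, so Δρ > 0: deeper water is denser → statically stable.

stable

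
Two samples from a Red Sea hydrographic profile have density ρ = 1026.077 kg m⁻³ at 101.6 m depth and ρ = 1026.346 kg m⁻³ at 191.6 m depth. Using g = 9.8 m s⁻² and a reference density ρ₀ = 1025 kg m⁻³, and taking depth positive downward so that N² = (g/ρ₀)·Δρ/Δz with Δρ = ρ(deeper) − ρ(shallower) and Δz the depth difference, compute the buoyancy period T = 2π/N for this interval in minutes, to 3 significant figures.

Δρ = 1026.346 − 1026.077 = 0.269 kg m⁻³ over Δz = 191.6 − 101.6 = 90 m.
N² = (9.8/1025) × (0.269/90) = 2.8577 × 10⁻⁵ s⁻².
N = √(2.8577 × 10⁻⁵) = 5.3457 × 10⁻³ rad s⁻¹, so T = 2π/N = 1.1754 × 10³ s = 19.590 min ≈ 19.6 min.

19.6 min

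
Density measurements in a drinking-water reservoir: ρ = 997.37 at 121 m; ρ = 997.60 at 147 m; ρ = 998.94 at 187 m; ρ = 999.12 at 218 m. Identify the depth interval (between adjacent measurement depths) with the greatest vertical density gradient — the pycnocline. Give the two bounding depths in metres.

Compute the density gradient over each adjacent pair:
  121–147 m: Δρ/Δz = 0.23/26 = 8.8 × 10⁻³ kg m⁻⁴
  147–187 m: Δρ/Δz = 1.34/40 = 0.034 kg m⁻⁴
  187–218 m: Δρ/Δz = 0.18/31 = 5.8 × 10⁻³ kg m⁻⁴
The largest gradient is in the 147–187 m interval — the pycnocline.

147–187 m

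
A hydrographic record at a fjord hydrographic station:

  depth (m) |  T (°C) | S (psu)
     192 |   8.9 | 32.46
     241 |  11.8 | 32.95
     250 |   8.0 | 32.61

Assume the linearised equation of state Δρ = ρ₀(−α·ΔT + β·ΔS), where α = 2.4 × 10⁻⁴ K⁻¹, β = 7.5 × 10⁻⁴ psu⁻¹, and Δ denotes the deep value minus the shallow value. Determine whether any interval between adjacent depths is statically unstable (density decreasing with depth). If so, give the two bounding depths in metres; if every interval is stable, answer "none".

Evaluate Δρ/ρ₀ = −αΔT + βΔS across each adjacent pair:
  192–241 m: −αΔT+βΔS = −(2.4 × 10⁻⁴)(+2.9)+(7.5 × 10⁻⁴)(+0.49) = -3.3 × 10⁻⁴ → UNSTABLE
  241–250 m: −αΔT+βΔS = −(2.4 × 10⁻⁴)(-3.8)+(7.5 × 10⁻⁴)(-0.34) = 6.6 × 10⁻⁴ → stable
The 192–241 m interval has Δρ < 0: lighter water underlies denser water.

192–241 m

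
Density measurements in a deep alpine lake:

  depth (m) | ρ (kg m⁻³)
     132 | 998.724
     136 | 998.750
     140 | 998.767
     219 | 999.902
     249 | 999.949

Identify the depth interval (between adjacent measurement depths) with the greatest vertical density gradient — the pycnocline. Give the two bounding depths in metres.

140–219 m

Compute the density gradient over each adjacent pair:
  132–136 m: Δρ/Δz = 0.026/4 = 6.5 × 10⁻³ kg m⁻⁴
  136–140 m: Δρ/Δz = 0.017/4 = 4.3 × 10⁻³ kg m⁻⁴
  140–219 m: Δρ/Δz = 1.135/79 = 0.014 kg m⁻⁴
  219–249 m: Δρ/Δz = 0.047/30 = 1.6 × 10⁻³ kg m⁻⁴
The largest gradient is in the 140–219 m interval — the pycnocline.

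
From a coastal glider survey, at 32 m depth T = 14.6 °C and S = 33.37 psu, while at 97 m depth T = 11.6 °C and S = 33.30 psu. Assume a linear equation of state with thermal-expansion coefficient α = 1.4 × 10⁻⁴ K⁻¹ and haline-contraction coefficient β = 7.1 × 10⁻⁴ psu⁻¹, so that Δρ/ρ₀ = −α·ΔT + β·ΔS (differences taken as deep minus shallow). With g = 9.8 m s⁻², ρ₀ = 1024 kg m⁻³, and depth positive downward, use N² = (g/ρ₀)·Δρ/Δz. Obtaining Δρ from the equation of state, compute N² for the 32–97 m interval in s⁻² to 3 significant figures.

ΔT = -3.0 K, ΔS = -0.07 psu (deep − shallow).
Δρ/ρ₀ = −αΔT + βΔS = 4.20 × 10⁻⁴ − 4.97 × 10⁻⁵ = 3.703 × 10⁻⁴, so Δρ ≈ 0.3792 kg m⁻³.
N² = (g/ρ₀)·Δρ/Δz = g·(Δρ/ρ₀)/Δz = 9.8 × 3.703 × 10⁻⁴ / 65 = 5.5830 × 10⁻⁵ s⁻² ≈ 5.58 × 10⁻⁵ s⁻².

5.58 × 10⁻⁵ s⁻²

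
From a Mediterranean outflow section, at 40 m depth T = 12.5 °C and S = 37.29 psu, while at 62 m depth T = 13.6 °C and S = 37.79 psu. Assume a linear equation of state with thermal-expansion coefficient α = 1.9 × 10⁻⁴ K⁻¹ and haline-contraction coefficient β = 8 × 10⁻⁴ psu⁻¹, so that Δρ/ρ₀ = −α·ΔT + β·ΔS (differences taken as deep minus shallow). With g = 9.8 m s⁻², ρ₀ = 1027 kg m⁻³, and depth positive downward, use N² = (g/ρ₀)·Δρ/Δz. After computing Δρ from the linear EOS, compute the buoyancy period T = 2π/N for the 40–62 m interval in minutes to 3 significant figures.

11.4 min

ΔT = +1.1 K, ΔS = +0.50 psu (deep − shallow).
Δρ/ρ₀ = −αΔT + βΔS = -2.09 × 10⁻⁴ + 4.00 × 10⁻⁴ = 1.91 × 10⁻⁴, so Δρ ≈ 0.1962 kg m⁻³.
N² = (g/ρ₀)·Δρ/Δz = g·(Δρ/ρ₀)/Δz = 9.8 × 1.91 × 10⁻⁴ / 22 = 8.5082 × 10⁻⁵ s⁻².
N = √(8.5082 × 10⁻⁵) = 9.2240 × 10⁻³ rad s⁻¹ → T = 2π/N = 681.18 s = 11.353 min ≈ 11.4 min.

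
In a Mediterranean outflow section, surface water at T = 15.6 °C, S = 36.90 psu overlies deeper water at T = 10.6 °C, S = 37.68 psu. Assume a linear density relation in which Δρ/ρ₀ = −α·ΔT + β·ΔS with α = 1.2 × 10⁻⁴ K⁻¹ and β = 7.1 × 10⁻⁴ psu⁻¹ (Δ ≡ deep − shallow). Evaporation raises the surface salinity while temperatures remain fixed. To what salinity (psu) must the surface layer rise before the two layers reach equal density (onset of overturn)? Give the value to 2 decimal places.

Neutral buoyancy requires −α(T_deep − T_surf) + β(S_deep − S_surf′) = 0.
S_surf′ = S_deep − (α/β)·ΔT = 37.68 − (1.2 × 10⁻⁴/7.1 × 10⁻⁴)·(-5.0) = 38.5251 psu.
Increase required: 38.5251 − 36.90 = 1.6251 psu.

38.53 psu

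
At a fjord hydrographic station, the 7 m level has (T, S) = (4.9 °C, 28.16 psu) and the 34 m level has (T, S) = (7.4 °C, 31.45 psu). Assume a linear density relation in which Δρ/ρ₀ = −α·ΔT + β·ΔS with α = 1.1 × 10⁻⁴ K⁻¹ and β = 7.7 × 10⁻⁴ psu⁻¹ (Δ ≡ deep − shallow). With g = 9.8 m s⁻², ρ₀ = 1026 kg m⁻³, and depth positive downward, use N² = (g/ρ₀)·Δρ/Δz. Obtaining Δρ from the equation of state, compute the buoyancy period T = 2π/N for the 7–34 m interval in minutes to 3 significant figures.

ΔT = +2.5 K, ΔS = +3.29 psu (deep − shallow).
Δρ/ρ₀ = −αΔT + βΔS = -2.75 × 10⁻⁴ + 2.5333 × 10⁻³ = 2.2583 × 10⁻³, so Δρ ≈ 2.317 kg m⁻³.
N² = (g/ρ₀)·Δρ/Δz = g·(Δρ/ρ₀)/Δz = 9.8 × 2.2583 × 10⁻³ / 27 = 8.1968 × 10⁻⁴ s⁻².
N = √(8.1968 × 10⁻⁴) = 0.028630 rad s⁻¹ → T = 2π/N = 219.46 s = 3.6577 min ≈ 3.66 min.

3.66 min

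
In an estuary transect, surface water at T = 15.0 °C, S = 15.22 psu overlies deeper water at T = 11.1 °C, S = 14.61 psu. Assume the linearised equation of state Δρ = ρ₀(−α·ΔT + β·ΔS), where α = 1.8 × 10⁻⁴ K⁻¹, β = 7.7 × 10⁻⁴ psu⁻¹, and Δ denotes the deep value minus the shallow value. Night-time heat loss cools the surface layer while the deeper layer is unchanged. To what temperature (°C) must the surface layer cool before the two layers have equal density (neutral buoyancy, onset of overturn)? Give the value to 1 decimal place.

13.7 °C

Neutral buoyancy requires Δρ = 0, i.e. −α(T_deep − T_surf′) + β(S_deep − S_surf) = 0.
T_surf′ = T_deep − (β/α)·ΔS = 11.1 − (7.7 × 10⁻⁴/1.8 × 10⁻⁴)·(-0.61) = 13.709 °C.
Cooling required: 15.0 − (13.709) = 1.291 °C.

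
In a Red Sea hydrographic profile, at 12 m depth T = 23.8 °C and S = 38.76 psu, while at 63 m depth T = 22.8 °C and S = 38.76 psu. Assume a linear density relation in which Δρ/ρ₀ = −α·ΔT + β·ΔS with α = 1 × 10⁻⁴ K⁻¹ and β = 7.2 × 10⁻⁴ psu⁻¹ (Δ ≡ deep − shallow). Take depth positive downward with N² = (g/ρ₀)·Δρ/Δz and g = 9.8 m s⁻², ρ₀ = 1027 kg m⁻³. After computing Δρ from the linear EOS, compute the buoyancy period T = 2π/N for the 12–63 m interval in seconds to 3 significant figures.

ΔT = -1.0 K, ΔS = +0.00 psu (deep − shallow).
Δρ/ρ₀ = −αΔT + βΔS = 1.00 × 10⁻⁴ + 0 = 1.00 × 10⁻⁴, so Δρ ≈ 0.1027 kg m⁻³.
N² = (g/ρ₀)·Δρ/Δz = g·(Δρ/ρ₀)/Δz = 9.8 × 1.00 × 10⁻⁴ / 51 = 1.9216 × 10⁻⁵ s⁻².
N = √(1.9216 × 10⁻⁵) = 4.3836 × 10⁻³ rad s⁻¹ → T = 2π/N = 1.4333 × 10³ s ≈ 1.43 × 10³ s.

1.43 × 10³ s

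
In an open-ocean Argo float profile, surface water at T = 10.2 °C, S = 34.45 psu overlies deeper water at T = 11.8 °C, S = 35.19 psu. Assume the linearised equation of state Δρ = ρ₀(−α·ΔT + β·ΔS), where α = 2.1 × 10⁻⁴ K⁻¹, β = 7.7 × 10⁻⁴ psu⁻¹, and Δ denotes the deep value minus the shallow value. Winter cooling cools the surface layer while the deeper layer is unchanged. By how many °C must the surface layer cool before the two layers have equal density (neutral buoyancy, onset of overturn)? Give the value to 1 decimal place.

Neutral buoyancy requires Δρ = 0, i.e. −α(T_deep − T_surf′) + β(S_deep − S_surf) = 0.
T_surf′ = T_deep − (β/α)·ΔS = 11.8 − (7.7 × 10⁻⁴/2.1 × 10⁻⁴)·(+0.74) = 9.087 °C.
Cooling required: 10.2 − (9.087) = 1.113 °C.

1.1 °C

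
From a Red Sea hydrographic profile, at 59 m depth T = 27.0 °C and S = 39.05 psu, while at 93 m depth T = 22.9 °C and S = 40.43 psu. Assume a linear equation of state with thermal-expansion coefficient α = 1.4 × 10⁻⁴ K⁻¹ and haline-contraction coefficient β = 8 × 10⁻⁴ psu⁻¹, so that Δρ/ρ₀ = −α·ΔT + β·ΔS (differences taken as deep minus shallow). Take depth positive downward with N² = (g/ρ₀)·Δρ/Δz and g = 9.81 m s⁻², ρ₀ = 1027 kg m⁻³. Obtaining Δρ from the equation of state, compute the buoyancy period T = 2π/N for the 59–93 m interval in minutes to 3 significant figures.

ΔT = -4.1 K, ΔS = +1.38 psu (deep − shallow).
Δρ/ρ₀ = −αΔT + βΔS = 5.74 × 10⁻⁴ + 1.104 × 10⁻³ = 1.678 × 10⁻³, so Δρ ≈ 1.723 kg m⁻³.
N² = (g/ρ₀)·Δρ/Δz = g·(Δρ/ρ₀)/Δz = 9.81 × 1.678 × 10⁻³ / 34 = 4.8415 × 10⁻⁴ s⁻².
N = √(4.8415 × 10⁻⁴) = 0.022003 rad s⁻¹ → T = 2π/N = 285.56 s = 4.7593 min ≈ 4.76 min.

4.76 min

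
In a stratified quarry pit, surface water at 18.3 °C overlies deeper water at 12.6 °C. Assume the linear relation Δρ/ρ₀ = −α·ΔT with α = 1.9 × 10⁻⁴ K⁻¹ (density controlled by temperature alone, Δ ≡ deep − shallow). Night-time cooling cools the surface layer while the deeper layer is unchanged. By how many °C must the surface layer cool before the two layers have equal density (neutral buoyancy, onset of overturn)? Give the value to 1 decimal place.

With temperature the only control, equal density requires T_surf′ = T_deep.
T_surf′ = 12.6 °C.
Cooling required: 18.3 − 12.6 = 5.7 °C.

5.7 °C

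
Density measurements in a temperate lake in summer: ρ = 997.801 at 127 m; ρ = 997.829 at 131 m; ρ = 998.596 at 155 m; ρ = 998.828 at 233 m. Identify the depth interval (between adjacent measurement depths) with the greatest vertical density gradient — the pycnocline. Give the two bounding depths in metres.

131–155 m

Compute the density gradient over each adjacent pair:
  127–131 m: Δρ/Δz = 0.028/4 = 7.0 × 10⁻³ kg m⁻⁴
  131–155 m: Δρ/Δz = 0.767/24 = 0.032 kg m⁻⁴
  155–233 m: Δρ/Δz = 0.232/78 = 3.0 × 10⁻³ kg m⁻⁴
The largest gradient is in the 131–155 m interval — the pycnocline.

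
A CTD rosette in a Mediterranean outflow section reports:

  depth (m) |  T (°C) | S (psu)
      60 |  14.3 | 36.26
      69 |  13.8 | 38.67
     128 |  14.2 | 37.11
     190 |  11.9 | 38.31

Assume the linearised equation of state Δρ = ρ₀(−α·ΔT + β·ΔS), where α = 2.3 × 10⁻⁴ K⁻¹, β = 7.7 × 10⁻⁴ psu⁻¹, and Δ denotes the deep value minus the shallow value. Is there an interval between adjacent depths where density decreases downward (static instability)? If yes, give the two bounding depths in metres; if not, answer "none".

69–128 m

Evaluate Δρ/ρ₀ = −αΔT + βΔS across each adjacent pair:
  60–69 m: −αΔT+βΔS = −(2.3 × 10⁻⁴)(-0.5)+(7.7 × 10⁻⁴)(+2.41) = 2.0 × 10⁻³ → stable
  69–128 m: −αΔT+βΔS = −(2.3 × 10⁻⁴)(+0.4)+(7.7 × 10⁻⁴)(-1.56) = -1.3 × 10⁻³ → UNSTABLE
  128–190 m: −αΔT+βΔS = −(2.3 × 10⁻⁴)(-2.3)+(7.7 × 10⁻⁴)(+1.20) = 1.5 × 10⁻³ → stable
The 69–128 m interval has Δρ < 0: lighter water underlies denser water.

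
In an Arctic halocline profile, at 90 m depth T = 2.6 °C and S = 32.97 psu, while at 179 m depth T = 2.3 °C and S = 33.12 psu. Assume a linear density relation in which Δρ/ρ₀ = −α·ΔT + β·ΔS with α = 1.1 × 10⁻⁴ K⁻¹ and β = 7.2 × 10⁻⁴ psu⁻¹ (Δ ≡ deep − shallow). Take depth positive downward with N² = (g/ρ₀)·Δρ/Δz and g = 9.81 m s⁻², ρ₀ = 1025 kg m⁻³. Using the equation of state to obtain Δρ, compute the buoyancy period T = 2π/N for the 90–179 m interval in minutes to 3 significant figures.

26.6 min

ΔT = -0.3 K, ΔS = +0.15 psu (deep − shallow).
Δρ/ρ₀ = −αΔT + βΔS = 3.30 × 10⁻⁵ + 1.08 × 10⁻⁴ = 1.41 × 10⁻⁴, so Δρ ≈ 0.1445 kg m⁻³.
N² = (g/ρ₀)·Δρ/Δz = g·(Δρ/ρ₀)/Δz = 9.81 × 1.41 × 10⁻⁴ / 89 = 1.5542 × 10⁻⁵ s⁻².
N = √(1.5542 × 10⁻⁵) = 3.9423 × 10⁻³ rad s⁻¹ → T = 2π/N = 1.5938 × 10³ s = 26.563 min ≈ 26.6 min.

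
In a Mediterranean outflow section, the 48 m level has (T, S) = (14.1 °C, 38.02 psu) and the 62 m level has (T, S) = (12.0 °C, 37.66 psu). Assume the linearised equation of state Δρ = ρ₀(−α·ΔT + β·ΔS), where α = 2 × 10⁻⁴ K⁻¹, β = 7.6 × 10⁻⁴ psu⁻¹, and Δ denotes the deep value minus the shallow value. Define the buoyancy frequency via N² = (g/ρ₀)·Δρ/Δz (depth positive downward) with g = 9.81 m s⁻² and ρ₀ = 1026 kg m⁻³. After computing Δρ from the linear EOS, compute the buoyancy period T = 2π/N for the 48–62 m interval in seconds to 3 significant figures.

620 s

ΔT = -2.1 K, ΔS = -0.36 psu (deep − shallow).
Δρ/ρ₀ = −αΔT + βΔS = 4.20 × 10⁻⁴ − 2.736 × 10⁻⁴ = 1.464 × 10⁻⁴, so Δρ ≈ 0.1502 kg m⁻³.
N² = (g/ρ₀)·Δρ/Δz = g·(Δρ/ρ₀)/Δz = 9.81 × 1.464 × 10⁻⁴ / 14 = 1.0258 × 10⁻⁴ s⁻².
N = √(1.0258 × 10⁻⁴) = 0.010128 rad s⁻¹ → T = 2π/N = 620.38 s ≈ 620 s.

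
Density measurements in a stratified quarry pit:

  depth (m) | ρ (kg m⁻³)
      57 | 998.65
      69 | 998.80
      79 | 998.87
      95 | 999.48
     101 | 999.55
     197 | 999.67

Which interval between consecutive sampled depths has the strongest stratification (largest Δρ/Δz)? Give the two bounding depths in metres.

Compute the density gradient over each adjacent pair:
  57–69 m: Δρ/Δz = 0.15/12 = 0.012 kg m⁻⁴
  69–79 m: Δρ/Δz = 0.07/10 = 7.0 × 10⁻³ kg m⁻⁴
  79–95 m: Δρ/Δz = 0.61/16 = 0.038 kg m⁻⁴
  95–101 m: Δρ/Δz = 0.07/6 = 0.012 kg m⁻⁴
  101–197 m: Δρ/Δz = 0.12/96 = 1.3 × 10⁻³ kg m⁻⁴
The largest gradient is in the 79–95 m interval — the pycnocline.

79–95 m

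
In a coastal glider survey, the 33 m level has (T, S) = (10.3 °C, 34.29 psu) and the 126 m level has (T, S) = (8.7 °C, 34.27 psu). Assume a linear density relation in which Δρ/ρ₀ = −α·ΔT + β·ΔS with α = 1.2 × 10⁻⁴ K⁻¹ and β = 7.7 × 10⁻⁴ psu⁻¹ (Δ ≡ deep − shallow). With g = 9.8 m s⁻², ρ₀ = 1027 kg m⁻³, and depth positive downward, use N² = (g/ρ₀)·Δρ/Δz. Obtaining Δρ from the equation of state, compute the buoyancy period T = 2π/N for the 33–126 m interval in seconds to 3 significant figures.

1.46 × 10³ s

ΔT = -1.6 K, ΔS = -0.02 psu (deep − shallow).
Δρ/ρ₀ = −αΔT + βΔS = 1.92 × 10⁻⁴ − 1.54 × 10⁻⁵ = 1.766 × 10⁻⁴, so Δρ ≈ 0.1814 kg m⁻³.
N² = (g/ρ₀)·Δρ/Δz = g·(Δρ/ρ₀)/Δz = 9.8 × 1.766 × 10⁻⁴ / 93 = 1.8609 × 10⁻⁵ s⁻².
N = √(1.8609 × 10⁻⁵) = 4.3138 × 10⁻³ rad s⁻¹ → T = 2π/N = 1.4565 × 10³ s ≈ 1.46 × 10³ s.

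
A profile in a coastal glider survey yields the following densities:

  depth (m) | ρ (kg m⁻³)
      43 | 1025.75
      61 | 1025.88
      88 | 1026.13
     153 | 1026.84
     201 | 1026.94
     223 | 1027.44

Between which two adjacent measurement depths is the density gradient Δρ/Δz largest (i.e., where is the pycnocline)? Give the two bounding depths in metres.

Compute the density gradient over each adjacent pair:
  43–61 m: Δρ/Δz = 0.13/18 = 7.2 × 10⁻³ kg m⁻⁴
  61–88 m: Δρ/Δz = 0.25/27 = 9.3 × 10⁻³ kg m⁻⁴
  88–153 m: Δρ/Δz = 0.71/65 = 0.011 kg m⁻⁴
  153–201 m: Δρ/Δz = 0.10/48 = 2.1 × 10⁻³ kg m⁻⁴
  201–223 m: Δρ/Δz = 0.50/22 = 0.023 kg m⁻⁴
The largest gradient is in the 201–223 m interval — the pycnocline.

201–223 m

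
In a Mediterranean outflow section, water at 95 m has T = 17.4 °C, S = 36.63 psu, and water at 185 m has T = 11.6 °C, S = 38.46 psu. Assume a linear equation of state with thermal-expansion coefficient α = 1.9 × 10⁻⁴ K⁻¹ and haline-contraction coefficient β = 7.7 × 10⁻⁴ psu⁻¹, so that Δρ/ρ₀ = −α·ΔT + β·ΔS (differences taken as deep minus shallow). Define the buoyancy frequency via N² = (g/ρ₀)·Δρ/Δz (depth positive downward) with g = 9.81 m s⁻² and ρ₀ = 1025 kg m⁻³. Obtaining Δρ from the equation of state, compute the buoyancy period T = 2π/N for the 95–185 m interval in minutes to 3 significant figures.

ΔT = -5.8 K, ΔS = +1.83 psu (deep − shallow).
Δρ/ρ₀ = −αΔT + βΔS = 1.102 × 10⁻³ + 1.4091 × 10⁻³ = 2.5111 × 10⁻³, so Δρ ≈ 2.574 kg m⁻³.
N² = (g/ρ₀)·Δρ/Δz = g·(Δρ/ρ₀)/Δz = 9.81 × 2.5111 × 10⁻³ / 90 = 2.7371 × 10⁻⁴ s⁻².
N = √(2.7371 × 10⁻⁴) = 0.016544 rad s⁻¹ → T = 2π/N = 379.79 s = 6.3298 min ≈ 6.33 min.

6.33 min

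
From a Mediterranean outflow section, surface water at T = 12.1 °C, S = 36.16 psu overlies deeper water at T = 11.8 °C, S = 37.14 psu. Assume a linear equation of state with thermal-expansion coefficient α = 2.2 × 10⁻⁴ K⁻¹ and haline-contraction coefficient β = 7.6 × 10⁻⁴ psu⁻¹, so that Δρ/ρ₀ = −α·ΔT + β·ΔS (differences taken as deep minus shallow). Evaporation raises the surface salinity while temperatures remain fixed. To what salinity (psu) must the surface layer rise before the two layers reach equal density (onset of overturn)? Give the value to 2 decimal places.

Neutral buoyancy requires −α(T_deep − T_surf) + β(S_deep − S_surf′) = 0.
S_surf′ = S_deep − (α/β)·ΔT = 37.14 − (2.2 × 10⁻⁴/7.6 × 10⁻⁴)·(-0.3) = 37.2268 psu.
Increase required: 37.2268 − 36.16 = 1.0668 psu.

37.23 psu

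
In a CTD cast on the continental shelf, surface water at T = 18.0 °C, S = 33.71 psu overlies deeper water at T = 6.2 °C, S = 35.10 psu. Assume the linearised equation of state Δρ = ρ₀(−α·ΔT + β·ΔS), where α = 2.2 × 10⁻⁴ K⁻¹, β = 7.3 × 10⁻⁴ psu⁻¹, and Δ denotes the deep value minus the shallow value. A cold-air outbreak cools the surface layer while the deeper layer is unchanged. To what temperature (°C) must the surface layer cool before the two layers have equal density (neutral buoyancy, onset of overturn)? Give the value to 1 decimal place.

1.6 °C

Neutral buoyancy requires Δρ = 0, i.e. −α(T_deep − T_surf′) + β(S_deep − S_surf) = 0.
T_surf′ = T_deep − (β/α)·ΔS = 6.2 − (7.3 × 10⁻⁴/2.2 × 10⁻⁴)·(+1.39) = 1.588 °C.
Cooling required: 18.0 − (1.588) = 16.412 °C.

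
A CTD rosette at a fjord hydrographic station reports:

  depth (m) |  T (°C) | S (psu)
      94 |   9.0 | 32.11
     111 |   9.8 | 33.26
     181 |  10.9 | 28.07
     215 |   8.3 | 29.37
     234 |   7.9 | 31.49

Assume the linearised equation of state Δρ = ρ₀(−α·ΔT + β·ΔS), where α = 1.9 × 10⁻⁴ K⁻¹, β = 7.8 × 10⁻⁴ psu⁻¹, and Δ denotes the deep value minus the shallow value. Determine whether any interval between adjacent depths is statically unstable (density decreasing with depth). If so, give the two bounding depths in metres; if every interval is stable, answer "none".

Evaluate Δρ/ρ₀ = −αΔT + βΔS across each adjacent pair:
  94–111 m: −αΔT+βΔS = −(1.9 × 10⁻⁴)(+0.8)+(7.8 × 10⁻⁴)(+1.15) = 7.4 × 10⁻⁴ → stable
  111–181 m: −αΔT+βΔS = −(1.9 × 10⁻⁴)(+1.1)+(7.8 × 10⁻⁴)(-5.19) = -4.3 × 10⁻³ → UNSTABLE
  181–215 m: −αΔT+βΔS = −(1.9 × 10⁻⁴)(-2.6)+(7.8 × 10⁻⁴)(+1.30) = 1.5 × 10⁻³ → stable
  215–234 m: −αΔT+βΔS = −(1.9 × 10⁻⁴)(-0.4)+(7.8 × 10⁻⁴)(+2.12) = 1.7 × 10⁻³ → stable
The 111–181 m interval has Δρ < 0: lighter water underlies denser water.

111–181 m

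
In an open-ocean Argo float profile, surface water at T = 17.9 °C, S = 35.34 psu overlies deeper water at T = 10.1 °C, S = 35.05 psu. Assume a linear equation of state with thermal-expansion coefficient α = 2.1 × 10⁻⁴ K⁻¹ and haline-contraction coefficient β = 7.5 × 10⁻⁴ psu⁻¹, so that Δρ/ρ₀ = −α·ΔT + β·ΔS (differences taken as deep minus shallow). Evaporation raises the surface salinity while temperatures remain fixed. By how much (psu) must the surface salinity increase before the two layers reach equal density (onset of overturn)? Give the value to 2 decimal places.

1.89 psu

Neutral buoyancy requires −α(T_deep − T_surf) + β(S_deep − S_surf′) = 0.
S_surf′ = S_deep − (α/β)·ΔT = 35.05 − (2.1 × 10⁻⁴/7.5 × 10⁻⁴)·(-7.8) = 37.2340 psu.
Increase required: 37.2340 − 35.34 = 1.8940 psu.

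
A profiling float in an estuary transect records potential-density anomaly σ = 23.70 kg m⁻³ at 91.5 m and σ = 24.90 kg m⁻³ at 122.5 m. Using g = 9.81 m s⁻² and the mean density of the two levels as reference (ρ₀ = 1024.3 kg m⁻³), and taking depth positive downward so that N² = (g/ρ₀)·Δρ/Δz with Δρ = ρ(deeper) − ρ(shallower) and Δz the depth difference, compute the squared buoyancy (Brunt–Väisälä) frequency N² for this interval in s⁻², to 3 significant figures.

3.71 × 10⁻⁴ s⁻²

Δρ = 1024.90 − 1023.70 = 1.20 kg m⁻³ over Δz = 122.5 − 91.5 = 31 m.
N² = (9.81/1024.3) × (1.20/31) = 3.7073 × 10⁻⁴ s⁻² ≈ 3.71 × 10⁻⁴ s⁻².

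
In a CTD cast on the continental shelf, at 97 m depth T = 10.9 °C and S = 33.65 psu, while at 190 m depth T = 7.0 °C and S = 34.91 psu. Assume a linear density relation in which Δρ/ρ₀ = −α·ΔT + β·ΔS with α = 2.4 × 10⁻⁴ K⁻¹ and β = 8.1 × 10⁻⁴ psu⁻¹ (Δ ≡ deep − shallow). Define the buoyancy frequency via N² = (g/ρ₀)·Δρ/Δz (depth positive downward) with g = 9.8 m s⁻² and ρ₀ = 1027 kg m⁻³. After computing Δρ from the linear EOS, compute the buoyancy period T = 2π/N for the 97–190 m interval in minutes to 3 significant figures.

ΔT = -3.9 K, ΔS = +1.26 psu (deep − shallow).
Δρ/ρ₀ = −αΔT + βΔS = 9.36 × 10⁻⁴ + 1.0206 × 10⁻³ = 1.9566 × 10⁻³, so Δρ ≈ 2.009 kg m⁻³.
N² = (g/ρ₀)·Δρ/Δz = g·(Δρ/ρ₀)/Δz = 9.8 × 1.9566 × 10⁻³ / 93 = 2.0618 × 10⁻⁴ s⁻².
N = √(2.0618 × 10⁻⁴) = 0.014359 rad s⁻¹ → T = 2π/N = 437.58 s = 7.2930 min ≈ 7.29 min.

7.29 min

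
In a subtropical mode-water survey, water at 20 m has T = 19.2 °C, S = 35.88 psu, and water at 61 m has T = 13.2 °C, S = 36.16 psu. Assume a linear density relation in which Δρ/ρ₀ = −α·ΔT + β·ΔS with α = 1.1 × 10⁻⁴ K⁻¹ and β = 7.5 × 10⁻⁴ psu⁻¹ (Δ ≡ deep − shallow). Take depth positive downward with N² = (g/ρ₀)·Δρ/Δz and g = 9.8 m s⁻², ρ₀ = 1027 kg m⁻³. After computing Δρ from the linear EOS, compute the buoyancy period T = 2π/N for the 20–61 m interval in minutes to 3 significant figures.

ΔT = -6.0 K, ΔS = +0.28 psu (deep − shallow).
Δρ/ρ₀ = −αΔT + βΔS = 6.60 × 10⁻⁴ + 2.10 × 10⁻⁴ = 8.70 × 10⁻⁴, so Δρ ≈ 0.8935 kg m⁻³.
N² = (g/ρ₀)·Δρ/Δz = g·(Δρ/ρ₀)/Δz = 9.8 × 8.70 × 10⁻⁴ / 41 = 2.0795 × 10⁻⁴ s⁻².
N = √(2.0795 × 10⁻⁴) = 0.014420 rad s⁻¹ → T = 2π/N = 435.73 s = 7.2622 min ≈ 7.26 min.

7.26 min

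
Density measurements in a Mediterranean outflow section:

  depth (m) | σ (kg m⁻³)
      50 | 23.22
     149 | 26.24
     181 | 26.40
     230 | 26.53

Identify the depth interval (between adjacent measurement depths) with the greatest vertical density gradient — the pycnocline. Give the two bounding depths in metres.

Compute the density gradient over each adjacent pair:
  50–149 m: Δρ/Δz = 3.02/99 = 0.031 kg m⁻⁴
  149–181 m: Δρ/Δz = 0.16/32 = 5.0 × 10⁻³ kg m⁻⁴
  181–230 m: Δρ/Δz = 0.13/49 = 2.7 × 10⁻³ kg m⁻⁴
The largest gradient is in the 50–149 m interval — the pycnocline.

50–149 m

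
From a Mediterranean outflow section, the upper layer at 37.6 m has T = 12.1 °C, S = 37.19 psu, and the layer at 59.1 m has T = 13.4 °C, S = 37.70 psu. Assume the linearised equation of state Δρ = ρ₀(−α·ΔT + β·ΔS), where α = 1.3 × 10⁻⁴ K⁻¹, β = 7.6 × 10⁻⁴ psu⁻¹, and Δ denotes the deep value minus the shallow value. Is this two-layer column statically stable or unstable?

stable

ΔT = 13.4 − 12.1 = +1.3 K and ΔS = 37.70 − 37.19 = +0.51 psu (deep − shallow).
−αΔT = -1.69 × 10⁻⁴; βΔS = 3.876 × 10⁻⁴; sum Δρ/ρ₀ = 2.186 × 10⁻⁴.
Δρ/ρ₀ > 0, so Δρ > 0: deeper water is denser → statically stable.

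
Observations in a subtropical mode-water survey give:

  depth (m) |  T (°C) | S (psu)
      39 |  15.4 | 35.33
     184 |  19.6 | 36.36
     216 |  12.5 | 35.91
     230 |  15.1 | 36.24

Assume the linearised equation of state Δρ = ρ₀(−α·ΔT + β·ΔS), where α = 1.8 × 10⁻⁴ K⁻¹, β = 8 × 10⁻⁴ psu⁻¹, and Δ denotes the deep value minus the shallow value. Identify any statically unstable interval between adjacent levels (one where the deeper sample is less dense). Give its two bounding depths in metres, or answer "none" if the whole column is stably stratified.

Evaluate Δρ/ρ₀ = −αΔT + βΔS across each adjacent pair:
  39–184 m: −αΔT+βΔS = −(1.8 × 10⁻⁴)(+4.2)+(8 × 10⁻⁴)(+1.03) = 6.8 × 10⁻⁵ → stable
  184–216 m: −αΔT+βΔS = −(1.8 × 10⁻⁴)(-7.1)+(8 × 10⁻⁴)(-0.45) = 9.2 × 10⁻⁴ → stable
  216–230 m: −αΔT+βΔS = −(1.8 × 10⁻⁴)(+2.6)+(8 × 10⁻⁴)(+0.33) = -2.0 × 10⁻⁴ → UNSTABLE
The 216–230 m interval has Δρ < 0: lighter water underlies denser water.

216–230 m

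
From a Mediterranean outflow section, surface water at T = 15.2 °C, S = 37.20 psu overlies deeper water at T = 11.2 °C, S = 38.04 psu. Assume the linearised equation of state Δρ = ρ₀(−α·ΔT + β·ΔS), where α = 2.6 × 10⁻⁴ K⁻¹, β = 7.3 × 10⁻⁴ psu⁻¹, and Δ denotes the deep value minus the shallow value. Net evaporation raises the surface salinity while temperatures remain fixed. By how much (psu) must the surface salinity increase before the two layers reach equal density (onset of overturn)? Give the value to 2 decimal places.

Neutral buoyancy requires −α(T_deep − T_surf) + β(S_deep − S_surf′) = 0.
S_surf′ = S_deep − (α/β)·ΔT = 38.04 − (2.6 × 10⁻⁴/7.3 × 10⁻⁴)·(-4.0) = 39.4647 psu.
Increase required: 39.4647 − 37.20 = 2.2647 psu.

2.26 psu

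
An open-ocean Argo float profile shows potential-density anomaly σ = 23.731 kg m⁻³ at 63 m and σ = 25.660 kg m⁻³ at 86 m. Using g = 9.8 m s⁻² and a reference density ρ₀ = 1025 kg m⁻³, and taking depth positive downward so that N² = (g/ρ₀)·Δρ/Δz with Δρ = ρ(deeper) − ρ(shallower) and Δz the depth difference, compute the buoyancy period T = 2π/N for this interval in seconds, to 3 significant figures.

222 s

Δρ = 1025.660 − 1023.731 = 1.929 kg m⁻³ over Δz = 86 − 63 = 23 m.
N² = (9.8/1025) × (1.929/23) = 8.0187 × 10⁻⁴ s⁻².
N = √(8.0187 × 10⁻⁴) = 0.028317 rad s⁻¹, so T = 2π/N = 221.89 s ≈ 222 s.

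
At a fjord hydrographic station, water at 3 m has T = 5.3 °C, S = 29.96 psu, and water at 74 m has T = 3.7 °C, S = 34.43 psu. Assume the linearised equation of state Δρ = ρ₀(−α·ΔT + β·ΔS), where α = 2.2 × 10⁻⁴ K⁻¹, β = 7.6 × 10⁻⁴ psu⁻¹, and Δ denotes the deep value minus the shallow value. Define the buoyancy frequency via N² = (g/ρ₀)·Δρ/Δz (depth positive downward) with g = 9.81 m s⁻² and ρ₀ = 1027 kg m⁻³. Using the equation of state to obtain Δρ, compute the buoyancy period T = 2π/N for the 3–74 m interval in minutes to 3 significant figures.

4.60 min

ΔT = -1.6 K, ΔS = +4.47 psu (deep − shallow).
Δρ/ρ₀ = −αΔT + βΔS = 3.52 × 10⁻⁴ + 3.3972 × 10⁻³ = 3.7492 × 10⁻³, so Δρ ≈ 3.850 kg m⁻³.
N² = (g/ρ₀)·Δρ/Δz = g·(Δρ/ρ₀)/Δz = 9.81 × 3.7492 × 10⁻³ / 71 = 5.1802 × 10⁻⁴ s⁻².
N = √(5.1802 × 10⁻⁴) = 0.022760 rad s⁻¹ → T = 2π/N = 276.06 s = 4.6010 min ≈ 4.60 min.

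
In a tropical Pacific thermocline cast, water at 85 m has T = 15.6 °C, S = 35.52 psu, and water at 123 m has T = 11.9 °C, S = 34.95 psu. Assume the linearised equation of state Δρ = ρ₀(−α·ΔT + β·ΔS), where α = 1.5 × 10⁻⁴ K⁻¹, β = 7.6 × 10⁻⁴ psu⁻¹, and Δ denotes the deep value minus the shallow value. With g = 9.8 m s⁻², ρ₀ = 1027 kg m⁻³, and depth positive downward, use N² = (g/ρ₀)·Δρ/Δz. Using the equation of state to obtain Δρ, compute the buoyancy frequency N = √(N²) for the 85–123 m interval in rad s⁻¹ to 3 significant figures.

ΔT = -3.7 K, ΔS = -0.57 psu (deep − shallow).
Δρ/ρ₀ = −αΔT + βΔS = 5.55 × 10⁻⁴ − 4.332 × 10⁻⁴ = 1.218 × 10⁻⁴, so Δρ ≈ 0.1251 kg m⁻³.
N² = (g/ρ₀)·Δρ/Δz = g·(Δρ/ρ₀)/Δz = 9.8 × 1.218 × 10⁻⁴ / 38 = 3.1412 × 10⁻⁵ s⁻².
N = √(3.1412 × 10⁻⁵) = 5.6046 × 10⁻³ rad s⁻¹ ≈ 5.60 × 10⁻³ rad s⁻¹.

5.60 × 10⁻³ rad s⁻¹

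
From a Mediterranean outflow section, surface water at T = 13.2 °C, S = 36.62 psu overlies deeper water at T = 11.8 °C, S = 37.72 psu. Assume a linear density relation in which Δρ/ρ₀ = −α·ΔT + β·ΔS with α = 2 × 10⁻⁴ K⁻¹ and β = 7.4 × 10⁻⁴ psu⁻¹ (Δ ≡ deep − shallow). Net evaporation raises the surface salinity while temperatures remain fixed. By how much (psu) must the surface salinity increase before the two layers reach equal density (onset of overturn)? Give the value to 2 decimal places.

1.48 psu

Neutral buoyancy requires −α(T_deep − T_surf) + β(S_deep − S_surf′) = 0.
S_surf′ = S_deep − (α/β)·ΔT = 37.72 − (2 × 10⁻⁴/7.4 × 10⁻⁴)·(-1.4) = 38.0984 psu.
Increase required: 38.0984 − 36.62 = 1.4784 psu.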